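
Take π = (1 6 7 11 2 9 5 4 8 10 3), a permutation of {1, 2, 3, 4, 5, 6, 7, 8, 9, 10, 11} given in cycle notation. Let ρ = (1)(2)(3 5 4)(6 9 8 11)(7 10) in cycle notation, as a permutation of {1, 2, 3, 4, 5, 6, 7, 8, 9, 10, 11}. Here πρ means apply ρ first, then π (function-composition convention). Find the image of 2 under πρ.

9

First apply ρ: ρ(2) = 2, then π(2) = 9. Thus (πρ)(2) = 9.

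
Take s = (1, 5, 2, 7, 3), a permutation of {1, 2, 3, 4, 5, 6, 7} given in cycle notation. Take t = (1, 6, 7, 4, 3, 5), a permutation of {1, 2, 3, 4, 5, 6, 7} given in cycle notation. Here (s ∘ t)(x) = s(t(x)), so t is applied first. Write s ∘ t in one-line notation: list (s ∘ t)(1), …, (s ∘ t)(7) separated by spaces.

Chase each element through t then s: 1 → 6 → 6; 2 → 2 → 7; 3 → 5 → 2; 4 → 3 → 1; 5 → 1 → 5; 6 → 7 → 3; 7 → 4 → 4.
So s ∘ t in one-line form is 6 7 2 1 5 3 4.

6 7 2 1 5 3 4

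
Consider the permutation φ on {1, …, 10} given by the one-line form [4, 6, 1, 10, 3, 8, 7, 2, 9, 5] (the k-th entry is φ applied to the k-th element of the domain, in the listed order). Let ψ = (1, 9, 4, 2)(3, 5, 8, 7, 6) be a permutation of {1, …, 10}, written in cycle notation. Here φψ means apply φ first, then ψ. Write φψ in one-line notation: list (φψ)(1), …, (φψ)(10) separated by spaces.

2 3 9 10 5 7 6 1 4 8

(φψ)(x) = ψ(φ(x)). Computing each image: ψ(φ(1)) = ψ(4) = 2, ψ(φ(2)) = ψ(6) = 3, ψ(φ(3)) = ψ(1) = 9, ψ(φ(4)) = ψ(10) = 10, ψ(φ(5)) = ψ(3) = 5, ψ(φ(6)) = ψ(8) = 7, ψ(φ(7)) = ψ(7) = 6, ψ(φ(8)) = ψ(2) = 1, ψ(φ(9)) = ψ(9) = 4, ψ(φ(10)) = ψ(5) = 8.
Hence φψ = [2 3 9 10 5 7 6 1 4 8].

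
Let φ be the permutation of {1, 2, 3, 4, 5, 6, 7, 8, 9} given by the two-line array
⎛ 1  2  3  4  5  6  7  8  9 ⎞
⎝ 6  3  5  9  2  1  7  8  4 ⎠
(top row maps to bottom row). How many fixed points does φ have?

The fixed points (elements with φ(x) = x) are {7, 8}, so there are 2.

2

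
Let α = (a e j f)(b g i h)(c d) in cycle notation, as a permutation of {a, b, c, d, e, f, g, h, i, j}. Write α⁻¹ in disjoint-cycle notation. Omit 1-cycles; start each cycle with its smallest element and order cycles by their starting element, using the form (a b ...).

If α sends a → b within a cycle, α⁻¹ sends b → a; equivalently, reverse each cycle.
After reversing and putting each cycle's least element first, α⁻¹ = (a f j e)(b h i g)(c d).

(a f j e)(b h i g)(c d)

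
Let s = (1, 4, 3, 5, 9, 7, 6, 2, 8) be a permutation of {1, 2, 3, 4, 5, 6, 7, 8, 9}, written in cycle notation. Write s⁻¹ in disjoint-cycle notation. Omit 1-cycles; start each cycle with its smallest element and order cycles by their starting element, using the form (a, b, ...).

(1, 8, 2, 6, 7, 9, 5, 3, 4)

Inverting a permutation written in cycle notation just reverses the order within every cycle.
Reversing each cycle of s and rotating so the smallest element leads gives (1, 8, 2, 6, 7, 9, 5, 3, 4).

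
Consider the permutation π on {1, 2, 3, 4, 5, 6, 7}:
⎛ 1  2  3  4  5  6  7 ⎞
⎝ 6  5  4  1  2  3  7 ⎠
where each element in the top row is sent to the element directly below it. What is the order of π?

4

Decomposing into disjoint cycles gives cycle lengths 4, 2, 1.
The order of π is the least common multiple of its cycle lengths: lcm(4, 2) = 4.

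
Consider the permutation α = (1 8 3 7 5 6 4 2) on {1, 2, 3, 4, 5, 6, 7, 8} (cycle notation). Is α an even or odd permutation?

The cycle lengths are 8.
A cycle is odd iff its length is even; α has 1 even-length cycle, so sgn(α) = (−1)^1 and α is odd.

odd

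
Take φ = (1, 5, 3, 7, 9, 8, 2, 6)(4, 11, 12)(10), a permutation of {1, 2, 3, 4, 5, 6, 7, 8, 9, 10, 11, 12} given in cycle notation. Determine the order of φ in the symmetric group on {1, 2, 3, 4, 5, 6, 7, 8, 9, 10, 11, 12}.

The cycle type of φ is (8, 3, 1).
Since disjoint cycles commute, ord(φ) = lcm(8, 3) = 24.

24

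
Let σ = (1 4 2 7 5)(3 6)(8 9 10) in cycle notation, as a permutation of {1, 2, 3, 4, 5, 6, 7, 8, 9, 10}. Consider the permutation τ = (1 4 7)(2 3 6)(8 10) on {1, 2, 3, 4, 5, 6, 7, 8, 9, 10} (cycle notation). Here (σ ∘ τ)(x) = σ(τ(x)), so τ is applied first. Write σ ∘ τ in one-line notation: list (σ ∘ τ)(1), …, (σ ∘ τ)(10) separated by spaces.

2 6 3 5 1 7 4 8 10 9

(σ ∘ τ)(x) = σ(τ(x)). Computing each image: σ(τ(1)) = σ(4) = 2, σ(τ(2)) = σ(3) = 6, σ(τ(3)) = σ(6) = 3, σ(τ(4)) = σ(7) = 5, σ(τ(5)) = σ(5) = 1, σ(τ(6)) = σ(2) = 7, σ(τ(7)) = σ(1) = 4, σ(τ(8)) = σ(10) = 8, σ(τ(9)) = σ(9) = 10, σ(τ(10)) = σ(8) = 9.
Hence σ ∘ τ = [2 6 3 5 1 7 4 8 10 9].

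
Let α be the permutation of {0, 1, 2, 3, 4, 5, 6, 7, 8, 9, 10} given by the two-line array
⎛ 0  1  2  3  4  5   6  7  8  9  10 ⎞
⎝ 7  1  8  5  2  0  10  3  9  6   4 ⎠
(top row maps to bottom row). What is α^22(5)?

7

Tracing 5 → 0 → … returns to 5 after 4 steps, so 5 lies in a 4-cycle (0 7 3 5).
Powers repeat with period 4 on this cycle, and 22 mod 4 = 2, so α^22(5) = α^2(5).
Advancing 2 steps from 5: 5 → 0 → 7.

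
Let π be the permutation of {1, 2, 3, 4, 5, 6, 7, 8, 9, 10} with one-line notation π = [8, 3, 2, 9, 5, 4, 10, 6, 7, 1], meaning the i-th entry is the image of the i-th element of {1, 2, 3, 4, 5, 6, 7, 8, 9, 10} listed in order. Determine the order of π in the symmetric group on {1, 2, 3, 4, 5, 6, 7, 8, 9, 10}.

14

The disjoint-cycle form of π has cycle lengths 7, 2, 1.
The order of π is the least common multiple of its cycle lengths: lcm(7, 2) = 14.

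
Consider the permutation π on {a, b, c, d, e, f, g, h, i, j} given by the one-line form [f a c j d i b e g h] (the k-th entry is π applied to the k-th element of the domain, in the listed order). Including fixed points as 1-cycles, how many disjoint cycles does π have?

3

The cycle decomposition is (a f i g b)(c)(d j h e), which has 3 cycles (counting 1-cycles).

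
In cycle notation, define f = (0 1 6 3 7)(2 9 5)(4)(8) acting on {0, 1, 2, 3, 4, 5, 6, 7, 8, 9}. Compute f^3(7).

7 lies in the 5-cycle (0 1 6 3 7).
Advancing 3 steps from 7: 7 → 0 → 1 → 6.

6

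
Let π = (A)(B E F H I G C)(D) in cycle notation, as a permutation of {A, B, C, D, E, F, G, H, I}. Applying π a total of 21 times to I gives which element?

I

I lies in the 7-cycle (B E F H I G C).
Powers repeat with period 7 on this cycle, and 21 mod 7 = 0, so π^21(I) = π^0(I).
So π^21(I) = I.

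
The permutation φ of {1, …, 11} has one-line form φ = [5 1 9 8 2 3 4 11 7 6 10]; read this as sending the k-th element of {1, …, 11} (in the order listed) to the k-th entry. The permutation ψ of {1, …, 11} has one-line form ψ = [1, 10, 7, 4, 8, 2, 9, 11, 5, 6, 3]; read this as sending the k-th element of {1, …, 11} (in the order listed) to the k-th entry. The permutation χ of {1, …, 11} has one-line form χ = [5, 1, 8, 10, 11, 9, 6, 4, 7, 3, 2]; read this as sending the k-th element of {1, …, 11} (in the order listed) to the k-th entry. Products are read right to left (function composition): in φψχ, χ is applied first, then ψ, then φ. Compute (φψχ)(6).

(φψχ)(6) = φ(ψ(χ(6))). χ(6) = 9, then ψ(9) = 5, then φ(5) = 2, so the result is 2.

2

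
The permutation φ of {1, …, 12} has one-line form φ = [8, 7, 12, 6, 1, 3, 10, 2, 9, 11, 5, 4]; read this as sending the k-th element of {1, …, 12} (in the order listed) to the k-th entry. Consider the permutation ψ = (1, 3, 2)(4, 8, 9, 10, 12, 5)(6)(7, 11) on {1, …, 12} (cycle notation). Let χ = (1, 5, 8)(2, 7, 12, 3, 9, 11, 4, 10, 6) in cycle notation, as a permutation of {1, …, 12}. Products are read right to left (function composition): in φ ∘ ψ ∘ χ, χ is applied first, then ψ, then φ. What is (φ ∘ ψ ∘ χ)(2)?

5

(φ ∘ ψ ∘ χ)(2) = φ(ψ(χ(2))). χ(2) = 7, then ψ(7) = 11, then φ(11) = 5, so the result is 5.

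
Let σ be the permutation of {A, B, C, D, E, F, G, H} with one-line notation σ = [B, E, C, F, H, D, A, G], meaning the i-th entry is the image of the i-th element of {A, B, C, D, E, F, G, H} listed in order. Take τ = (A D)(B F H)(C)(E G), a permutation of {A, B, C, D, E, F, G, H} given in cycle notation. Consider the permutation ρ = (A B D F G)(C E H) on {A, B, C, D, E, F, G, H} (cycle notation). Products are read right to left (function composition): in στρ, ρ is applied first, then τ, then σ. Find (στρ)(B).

Apply the permutations in order: ρ(B) = D, then τ(D) = A, then σ(A) = B. So (στρ)(B) = B.

B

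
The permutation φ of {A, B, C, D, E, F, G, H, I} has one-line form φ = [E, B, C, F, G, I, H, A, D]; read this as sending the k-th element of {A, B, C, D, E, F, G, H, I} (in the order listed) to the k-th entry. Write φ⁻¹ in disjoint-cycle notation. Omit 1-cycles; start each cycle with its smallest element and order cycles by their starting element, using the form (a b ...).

First write φ in disjoint cycles: (A E G H)(D F I).
Reversing each cycle (and rotating so the smallest element leads) gives φ⁻¹ = (A H G E)(D I F).

(A H G E)(D I F)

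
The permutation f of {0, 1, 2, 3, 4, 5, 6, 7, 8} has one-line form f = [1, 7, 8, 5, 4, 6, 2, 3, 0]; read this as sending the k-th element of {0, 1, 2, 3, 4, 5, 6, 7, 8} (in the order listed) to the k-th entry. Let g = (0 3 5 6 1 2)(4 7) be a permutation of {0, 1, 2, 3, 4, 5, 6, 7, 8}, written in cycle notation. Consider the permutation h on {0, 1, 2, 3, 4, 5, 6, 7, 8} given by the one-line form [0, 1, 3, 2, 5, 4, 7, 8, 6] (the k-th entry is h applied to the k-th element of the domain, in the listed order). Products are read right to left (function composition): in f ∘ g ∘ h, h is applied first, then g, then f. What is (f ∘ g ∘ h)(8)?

Chase 8: h(8) = 6; g(6) = 1; f(1) = 7. Hence (f ∘ g ∘ h)(8) = 7.

7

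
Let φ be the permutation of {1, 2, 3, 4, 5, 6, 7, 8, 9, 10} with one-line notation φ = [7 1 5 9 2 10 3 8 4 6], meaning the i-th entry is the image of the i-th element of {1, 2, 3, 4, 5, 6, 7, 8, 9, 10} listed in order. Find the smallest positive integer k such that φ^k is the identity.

The disjoint-cycle form of φ has cycle lengths 5, 2, 2, 1.
Since disjoint cycles commute, ord(φ) = lcm(5, 2, 2) = 10.

10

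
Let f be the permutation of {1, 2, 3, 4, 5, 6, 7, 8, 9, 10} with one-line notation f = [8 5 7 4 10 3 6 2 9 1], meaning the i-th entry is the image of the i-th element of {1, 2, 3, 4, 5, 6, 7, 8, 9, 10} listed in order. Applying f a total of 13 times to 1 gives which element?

Tracing 1 → 8 → … returns to 1 after 5 steps, so 1 lies in a 5-cycle (1, 8, 2, 5, 10).
On a 5-cycle, f^5 is the identity, so f^13 = f^3 there (13 ≡ 3 mod 5).
Advancing 3 steps from 1: 1 → 8 → 2 → 5.

5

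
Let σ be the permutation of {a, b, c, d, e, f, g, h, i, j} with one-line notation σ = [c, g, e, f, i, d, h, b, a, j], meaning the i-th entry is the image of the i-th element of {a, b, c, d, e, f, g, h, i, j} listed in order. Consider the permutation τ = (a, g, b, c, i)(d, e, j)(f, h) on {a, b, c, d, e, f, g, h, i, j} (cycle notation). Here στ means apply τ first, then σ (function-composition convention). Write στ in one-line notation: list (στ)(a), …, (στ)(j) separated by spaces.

(στ)(x) = σ(τ(x)). Computing each image: σ(τ(a)) = σ(g) = h, σ(τ(b)) = σ(c) = e, σ(τ(c)) = σ(i) = a, σ(τ(d)) = σ(e) = i, σ(τ(e)) = σ(j) = j, σ(τ(f)) = σ(h) = b, σ(τ(g)) = σ(b) = g, σ(τ(h)) = σ(f) = d, σ(τ(i)) = σ(a) = c, σ(τ(j)) = σ(d) = f.
Hence στ = [h e a i j b g d c f].

h e a i j b g d c f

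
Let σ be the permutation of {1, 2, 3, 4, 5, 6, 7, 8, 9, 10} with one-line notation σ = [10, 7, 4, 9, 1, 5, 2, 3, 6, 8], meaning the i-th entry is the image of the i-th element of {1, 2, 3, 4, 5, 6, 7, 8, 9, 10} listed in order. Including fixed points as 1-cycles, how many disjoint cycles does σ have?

2

The cycle decomposition is (1, 10, 8, 3, 4, 9, 6, 5)(2, 7), which has 2 cycles (counting 1-cycles).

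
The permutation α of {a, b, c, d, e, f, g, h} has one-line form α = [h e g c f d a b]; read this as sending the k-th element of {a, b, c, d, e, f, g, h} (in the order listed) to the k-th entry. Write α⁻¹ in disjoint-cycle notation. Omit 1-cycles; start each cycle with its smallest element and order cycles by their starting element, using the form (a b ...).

(a g c d f e b h)

First write α in disjoint cycles: (a h b e f d c g).
Reversing each cycle (and rotating so the smallest element leads) gives α⁻¹ = (a g c d f e b h).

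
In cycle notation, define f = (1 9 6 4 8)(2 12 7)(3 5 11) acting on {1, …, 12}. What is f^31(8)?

8 lies in the 5-cycle (1 9 6 4 8).
Since the cycle has length 5, f^31 acts on it the same as f^1 (31 mod 5 = 1).
Advancing 1 step from 8: 8 → 1.

1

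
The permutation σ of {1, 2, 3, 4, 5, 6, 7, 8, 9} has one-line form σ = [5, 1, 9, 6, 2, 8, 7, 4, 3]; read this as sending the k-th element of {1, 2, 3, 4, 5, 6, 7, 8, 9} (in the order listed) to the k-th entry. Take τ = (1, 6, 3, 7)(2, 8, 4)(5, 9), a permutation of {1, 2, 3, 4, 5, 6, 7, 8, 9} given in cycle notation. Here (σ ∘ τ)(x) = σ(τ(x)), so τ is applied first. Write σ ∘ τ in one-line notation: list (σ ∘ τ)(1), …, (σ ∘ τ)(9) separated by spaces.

(σ ∘ τ)(x) = σ(τ(x)). Computing each image: σ(τ(1)) = σ(6) = 8, σ(τ(2)) = σ(8) = 4, σ(τ(3)) = σ(7) = 7, σ(τ(4)) = σ(2) = 1, σ(τ(5)) = σ(9) = 3, σ(τ(6)) = σ(3) = 9, σ(τ(7)) = σ(1) = 5, σ(τ(8)) = σ(4) = 6, σ(τ(9)) = σ(5) = 2.
Hence σ ∘ τ = [8 4 7 1 3 9 5 6 2].

8 4 7 1 3 9 5 6 2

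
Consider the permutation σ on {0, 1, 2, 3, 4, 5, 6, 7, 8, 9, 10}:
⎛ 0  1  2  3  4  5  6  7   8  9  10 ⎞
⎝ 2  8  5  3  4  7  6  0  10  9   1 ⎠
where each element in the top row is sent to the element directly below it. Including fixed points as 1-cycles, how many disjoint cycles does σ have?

The cycle decomposition is (0, 2, 5, 7)(1, 8, 10)(3)(4)(6)(9), which has 6 cycles (counting 1-cycles).

6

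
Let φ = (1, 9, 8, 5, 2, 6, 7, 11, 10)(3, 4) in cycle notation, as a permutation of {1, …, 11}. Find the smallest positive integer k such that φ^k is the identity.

18

The cycle type of φ is (9, 2).
Since disjoint cycles commute, ord(φ) = lcm(9, 2) = 18.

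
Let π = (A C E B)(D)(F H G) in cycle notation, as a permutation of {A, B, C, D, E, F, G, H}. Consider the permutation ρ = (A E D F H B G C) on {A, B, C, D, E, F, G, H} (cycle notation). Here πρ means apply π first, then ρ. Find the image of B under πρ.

π(B) = A, then ρ(A) = E; composing gives (πρ)(B) = E.

E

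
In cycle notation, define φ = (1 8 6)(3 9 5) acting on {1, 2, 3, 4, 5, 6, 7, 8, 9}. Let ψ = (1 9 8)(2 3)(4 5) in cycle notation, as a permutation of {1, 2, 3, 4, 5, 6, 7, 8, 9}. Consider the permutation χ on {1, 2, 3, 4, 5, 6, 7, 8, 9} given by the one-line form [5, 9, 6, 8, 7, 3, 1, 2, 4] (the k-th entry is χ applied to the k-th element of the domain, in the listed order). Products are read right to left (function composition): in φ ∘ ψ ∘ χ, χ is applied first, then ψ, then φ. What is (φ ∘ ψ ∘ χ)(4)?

8

Apply the permutations in order: χ(4) = 8, then ψ(8) = 1, then φ(1) = 8. So (φ ∘ ψ ∘ χ)(4) = 8.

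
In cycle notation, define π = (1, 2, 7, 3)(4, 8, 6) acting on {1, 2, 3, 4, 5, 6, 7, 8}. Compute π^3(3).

7

3 lies in the 4-cycle (1, 2, 7, 3).
Stepping 3 places around the cycle: 3 → 1 → 2 → 7.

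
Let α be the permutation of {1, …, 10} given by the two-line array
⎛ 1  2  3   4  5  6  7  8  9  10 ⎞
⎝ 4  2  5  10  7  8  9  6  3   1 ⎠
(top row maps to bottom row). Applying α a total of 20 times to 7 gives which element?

7

Tracing 7 → 9 → … returns to 7 after 4 steps, so 7 lies in a 4-cycle (3, 5, 7, 9).
Powers repeat with period 4 on this cycle, and 20 mod 4 = 0, so α^20(7) = α^0(7).
So α^20(7) = 7.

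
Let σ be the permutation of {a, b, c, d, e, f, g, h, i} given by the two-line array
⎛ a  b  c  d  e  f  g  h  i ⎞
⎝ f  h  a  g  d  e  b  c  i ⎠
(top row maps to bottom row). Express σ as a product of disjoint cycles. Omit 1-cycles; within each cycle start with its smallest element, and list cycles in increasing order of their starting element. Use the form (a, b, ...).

(a, f, e, d, g, b, h, c)

From a: a → f → e → d → g → b → h → c → a, closing the cycle (a, f, e, d, g, b, h, c).
Repeating from the next unused element and collecting all non-trivial cycles gives (a, f, e, d, g, b, h, c).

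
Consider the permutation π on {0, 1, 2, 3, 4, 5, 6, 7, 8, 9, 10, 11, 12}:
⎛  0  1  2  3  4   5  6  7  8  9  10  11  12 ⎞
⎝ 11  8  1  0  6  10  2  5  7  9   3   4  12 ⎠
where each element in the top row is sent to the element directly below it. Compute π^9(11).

3

Tracing 11 → 4 → … returns to 11 after 11 steps, so 11 lies in an 11-cycle (0 11 4 6 2 1 8 7 5 10 3).
Stepping 9 places around the cycle: 11 → 4 → 6 → 2 → 1 → 8 → 7 → 5 → 10 → 3.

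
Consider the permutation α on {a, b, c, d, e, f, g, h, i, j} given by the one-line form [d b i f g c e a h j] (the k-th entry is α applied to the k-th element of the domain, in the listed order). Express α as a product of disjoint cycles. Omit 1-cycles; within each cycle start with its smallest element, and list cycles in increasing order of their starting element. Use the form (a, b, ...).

(a, d, f, c, i, h)(e, g)

Iterating α from a gives a → d → f → c → i → h → a; that is the 6-cycle (a, d, f, c, i, h).
Continuing from each remaining unvisited element yields (a, d, f, c, i, h)(e, g).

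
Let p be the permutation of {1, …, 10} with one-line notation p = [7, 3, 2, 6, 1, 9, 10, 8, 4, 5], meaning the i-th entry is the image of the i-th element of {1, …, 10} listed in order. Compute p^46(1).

10

Tracing 1 → 7 → … returns to 1 after 4 steps, so 1 lies in a 4-cycle (1 7 10 5).
On a 4-cycle, p^4 is the identity, so p^46 = p^2 there (46 ≡ 2 mod 4).
Advancing 2 steps from 1: 1 → 7 → 10.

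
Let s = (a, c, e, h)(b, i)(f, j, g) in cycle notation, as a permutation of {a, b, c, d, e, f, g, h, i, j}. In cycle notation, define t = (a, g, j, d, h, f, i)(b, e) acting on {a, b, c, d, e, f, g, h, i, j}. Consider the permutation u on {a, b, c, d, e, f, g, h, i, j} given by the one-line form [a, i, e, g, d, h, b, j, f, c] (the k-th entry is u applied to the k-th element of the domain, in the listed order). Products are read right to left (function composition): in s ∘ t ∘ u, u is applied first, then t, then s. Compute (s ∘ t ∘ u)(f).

Chase f: u(f) = h; t(h) = f; s(f) = j. Hence (s ∘ t ∘ u)(f) = j.

j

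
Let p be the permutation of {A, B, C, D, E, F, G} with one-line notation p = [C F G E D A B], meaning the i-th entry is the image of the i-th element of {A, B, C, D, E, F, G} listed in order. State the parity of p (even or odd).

odd

In disjoint-cycle form the cycle lengths are 5, 2.
A cycle of length ℓ contributes ℓ−1 transpositions, so p is a product of 4 + 1 = 5 transpositions — odd.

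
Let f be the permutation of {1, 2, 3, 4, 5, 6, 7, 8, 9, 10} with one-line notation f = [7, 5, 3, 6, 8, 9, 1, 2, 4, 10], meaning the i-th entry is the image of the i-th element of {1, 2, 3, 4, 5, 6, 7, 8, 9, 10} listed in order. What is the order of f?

6

Writing f as disjoint cycles, the cycle lengths are 3, 3, 2, 1, 1.
The order of f is the least common multiple of its cycle lengths: lcm(3, 3, 2) = 6.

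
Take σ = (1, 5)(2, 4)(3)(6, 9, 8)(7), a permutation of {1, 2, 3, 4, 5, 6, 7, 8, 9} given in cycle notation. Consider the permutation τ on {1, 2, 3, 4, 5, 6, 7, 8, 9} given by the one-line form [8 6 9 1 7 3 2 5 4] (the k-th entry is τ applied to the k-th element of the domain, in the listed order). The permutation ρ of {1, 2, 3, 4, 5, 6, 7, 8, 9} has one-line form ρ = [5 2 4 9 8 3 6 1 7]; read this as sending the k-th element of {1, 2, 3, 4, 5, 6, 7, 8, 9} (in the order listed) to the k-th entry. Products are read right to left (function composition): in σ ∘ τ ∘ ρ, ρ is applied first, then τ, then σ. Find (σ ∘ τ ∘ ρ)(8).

(σ ∘ τ ∘ ρ)(8) = σ(τ(ρ(8))). ρ(8) = 1, then τ(1) = 8, then σ(8) = 6, so the result is 6.

6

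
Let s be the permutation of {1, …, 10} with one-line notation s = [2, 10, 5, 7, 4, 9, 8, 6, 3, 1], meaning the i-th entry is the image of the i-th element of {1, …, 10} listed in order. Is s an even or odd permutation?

even

In disjoint-cycle form the cycle lengths are 7, 3.
A cycle of length ℓ contributes ℓ−1 transpositions, so s is a product of 6 + 2 = 8 transpositions — even.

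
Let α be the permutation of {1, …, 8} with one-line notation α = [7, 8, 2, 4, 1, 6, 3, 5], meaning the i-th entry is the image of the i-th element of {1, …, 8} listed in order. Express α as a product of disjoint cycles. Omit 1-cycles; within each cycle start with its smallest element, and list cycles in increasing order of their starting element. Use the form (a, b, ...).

Start at 1 and follow images: 1 → 7 → 3 → 2 → 8 → 5 → 1, giving the cycle (1, 7, 3, 2, 8, 5).
Continuing from each remaining unvisited element yields (1, 7, 3, 2, 8, 5).

(1, 7, 3, 2, 8, 5)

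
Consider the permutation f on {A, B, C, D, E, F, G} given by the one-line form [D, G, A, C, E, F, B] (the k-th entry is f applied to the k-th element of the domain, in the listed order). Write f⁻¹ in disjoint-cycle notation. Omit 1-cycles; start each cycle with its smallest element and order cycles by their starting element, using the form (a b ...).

First write f in disjoint cycles: (A D C)(B G).
The inverse reverses every cycle; in canonical form, f⁻¹ = (A C D)(B G).

(A C D)(B G)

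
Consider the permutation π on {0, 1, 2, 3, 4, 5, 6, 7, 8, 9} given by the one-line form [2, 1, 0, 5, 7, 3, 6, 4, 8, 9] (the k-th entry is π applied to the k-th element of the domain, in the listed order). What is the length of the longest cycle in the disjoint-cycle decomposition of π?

2

Decomposing into disjoint cycles gives (0 2)(3 5)(4 7); the longest has length 2.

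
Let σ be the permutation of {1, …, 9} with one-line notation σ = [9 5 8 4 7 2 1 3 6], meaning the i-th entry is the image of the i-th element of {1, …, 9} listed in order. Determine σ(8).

8 is element number 8 of the domain, and entry number 8 of the one-line form is 3, so σ(8) = 3.

3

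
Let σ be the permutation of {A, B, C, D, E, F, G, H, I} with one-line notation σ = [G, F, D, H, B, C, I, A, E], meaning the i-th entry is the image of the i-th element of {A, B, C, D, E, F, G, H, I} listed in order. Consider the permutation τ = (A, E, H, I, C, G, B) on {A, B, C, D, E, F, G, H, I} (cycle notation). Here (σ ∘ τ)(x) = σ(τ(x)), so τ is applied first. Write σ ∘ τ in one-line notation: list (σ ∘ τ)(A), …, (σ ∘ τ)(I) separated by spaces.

For each element, apply τ then σ: A → E → B; B → A → G; C → G → I; D → D → H; E → H → A; F → F → C; G → B → F; H → I → E; I → C → D.
So σ ∘ τ in one-line form is B G I H A C F E D.

B G I H A C F E D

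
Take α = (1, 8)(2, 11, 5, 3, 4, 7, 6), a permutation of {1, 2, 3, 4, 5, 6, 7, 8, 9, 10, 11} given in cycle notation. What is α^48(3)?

5

3 lies in the 7-cycle (2, 11, 5, 3, 4, 7, 6).
On a 7-cycle, α^7 is the identity, so α^48 = α^6 there (48 ≡ 6 mod 7).
Advancing 6 steps from 3: 3 → 4 → 7 → 6 → 2 → 11 → 5.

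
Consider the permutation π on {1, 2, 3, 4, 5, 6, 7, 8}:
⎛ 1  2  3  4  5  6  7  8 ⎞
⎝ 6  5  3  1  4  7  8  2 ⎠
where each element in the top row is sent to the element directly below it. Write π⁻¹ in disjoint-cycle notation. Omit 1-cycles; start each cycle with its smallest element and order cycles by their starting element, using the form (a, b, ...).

(1, 4, 5, 2, 8, 7, 6)

The cycle decomposition of π is (1, 6, 7, 8, 2, 5, 4).
Reversing each cycle (and rotating so the smallest element leads) gives π⁻¹ = (1, 4, 5, 2, 8, 7, 6).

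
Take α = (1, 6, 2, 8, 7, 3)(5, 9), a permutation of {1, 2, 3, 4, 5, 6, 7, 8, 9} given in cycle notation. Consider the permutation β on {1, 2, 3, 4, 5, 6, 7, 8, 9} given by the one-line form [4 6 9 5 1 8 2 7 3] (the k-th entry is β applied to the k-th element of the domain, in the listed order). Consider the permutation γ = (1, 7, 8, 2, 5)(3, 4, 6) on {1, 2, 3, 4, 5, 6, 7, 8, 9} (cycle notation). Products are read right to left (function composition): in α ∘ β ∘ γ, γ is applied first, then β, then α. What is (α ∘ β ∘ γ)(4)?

7

Chase 4: γ(4) = 6; β(6) = 8; α(8) = 7. Hence (α ∘ β ∘ γ)(4) = 7.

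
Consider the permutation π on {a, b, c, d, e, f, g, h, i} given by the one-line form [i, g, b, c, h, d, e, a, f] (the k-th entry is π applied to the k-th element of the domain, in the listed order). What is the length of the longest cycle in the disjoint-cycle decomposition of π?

Decomposing into disjoint cycles gives (a i f d c b g e h); the longest has length 9.

9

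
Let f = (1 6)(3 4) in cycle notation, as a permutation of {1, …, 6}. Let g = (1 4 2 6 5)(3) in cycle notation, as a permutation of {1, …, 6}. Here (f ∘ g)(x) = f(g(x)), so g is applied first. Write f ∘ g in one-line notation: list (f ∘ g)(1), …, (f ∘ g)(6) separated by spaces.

3 1 4 2 6 5

(f ∘ g)(x) = f(g(x)). Computing each image: f(g(1)) = f(4) = 3, f(g(2)) = f(6) = 1, f(g(3)) = f(3) = 4, f(g(4)) = f(2) = 2, f(g(5)) = f(1) = 6, f(g(6)) = f(5) = 5.
Hence f ∘ g = [3 1 4 2 6 5].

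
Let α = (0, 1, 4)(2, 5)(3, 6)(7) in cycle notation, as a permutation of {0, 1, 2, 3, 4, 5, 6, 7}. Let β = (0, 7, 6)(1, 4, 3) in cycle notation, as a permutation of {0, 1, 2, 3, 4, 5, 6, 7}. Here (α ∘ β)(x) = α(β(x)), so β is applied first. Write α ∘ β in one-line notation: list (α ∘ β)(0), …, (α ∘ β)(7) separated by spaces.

For each element, apply β then α: 0 → 7 → 7; 1 → 4 → 0; 2 → 2 → 5; 3 → 1 → 4; 4 → 3 → 6; 5 → 5 → 2; 6 → 0 → 1; 7 → 6 → 3.
Collecting the images, α ∘ β = [7 0 5 4 6 2 1 3].

7 0 5 4 6 2 1 3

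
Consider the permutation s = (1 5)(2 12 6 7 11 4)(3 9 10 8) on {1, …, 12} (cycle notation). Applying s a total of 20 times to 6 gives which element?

11

6 lies in the 6-cycle (2 12 6 7 11 4).
On a 6-cycle, s^6 is the identity, so s^20 = s^2 there (20 ≡ 2 mod 6).
Stepping 2 places around the cycle: 6 → 7 → 11.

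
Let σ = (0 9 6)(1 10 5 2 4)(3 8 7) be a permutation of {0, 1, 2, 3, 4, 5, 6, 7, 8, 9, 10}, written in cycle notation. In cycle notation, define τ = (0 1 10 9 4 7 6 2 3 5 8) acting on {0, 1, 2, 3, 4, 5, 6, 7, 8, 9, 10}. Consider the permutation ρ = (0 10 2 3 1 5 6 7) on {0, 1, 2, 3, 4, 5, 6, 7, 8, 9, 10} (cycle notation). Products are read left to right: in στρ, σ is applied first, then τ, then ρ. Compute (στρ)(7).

(στρ)(7) = ρ(τ(σ(7))). σ(7) = 3, then τ(3) = 5, then ρ(5) = 6, so the result is 6.

6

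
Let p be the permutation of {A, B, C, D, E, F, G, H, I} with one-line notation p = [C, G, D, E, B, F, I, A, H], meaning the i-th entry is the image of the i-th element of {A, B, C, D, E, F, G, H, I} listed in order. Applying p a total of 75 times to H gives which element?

D

Tracing H → A → … returns to H after 8 steps, so H lies in an 8-cycle (A, C, D, E, B, G, I, H).
Since the cycle has length 8, p^75 acts on it the same as p^3 (75 mod 8 = 3).
Stepping 3 places around the cycle: H → A → C → D.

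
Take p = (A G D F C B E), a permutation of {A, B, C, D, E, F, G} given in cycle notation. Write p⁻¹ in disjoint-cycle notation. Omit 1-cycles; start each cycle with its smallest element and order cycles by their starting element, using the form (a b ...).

If p sends a → b within a cycle, p⁻¹ sends b → a; equivalently, reverse each cycle.
After reversing and putting each cycle's least element first, p⁻¹ = (A E B C F D G).

(A E B C F D G)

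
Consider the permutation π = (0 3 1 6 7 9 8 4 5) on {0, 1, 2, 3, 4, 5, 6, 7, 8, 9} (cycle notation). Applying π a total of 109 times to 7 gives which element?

9

7 lies in the 9-cycle (0 3 1 6 7 9 8 4 5).
Powers repeat with period 9 on this cycle, and 109 mod 9 = 1, so π^109(7) = π^1(7).
Advancing 1 step from 7: 7 → 9.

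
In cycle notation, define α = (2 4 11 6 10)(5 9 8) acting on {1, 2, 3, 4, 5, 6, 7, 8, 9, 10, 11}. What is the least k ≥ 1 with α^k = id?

The cycle type of α is (5, 3, 1, 1, 1).
The order of α is the least common multiple of its cycle lengths: lcm(5, 3) = 15.

15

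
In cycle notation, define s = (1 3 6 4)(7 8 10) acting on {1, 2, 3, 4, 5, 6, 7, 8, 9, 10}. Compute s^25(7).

7 lies in the 3-cycle (7 8 10).
Since the cycle has length 3, s^25 acts on it the same as s^1 (25 mod 3 = 1).
Advancing 1 step from 7: 7 → 8.

8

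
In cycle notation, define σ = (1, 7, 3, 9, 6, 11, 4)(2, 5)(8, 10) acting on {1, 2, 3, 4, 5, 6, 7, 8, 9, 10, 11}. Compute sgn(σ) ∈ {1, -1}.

1

The cycle lengths are 7, 2, 2.
A cycle of length ℓ contributes ℓ−1 transpositions, so σ is a product of 6 + 1 + 1 = 8 transpositions — even.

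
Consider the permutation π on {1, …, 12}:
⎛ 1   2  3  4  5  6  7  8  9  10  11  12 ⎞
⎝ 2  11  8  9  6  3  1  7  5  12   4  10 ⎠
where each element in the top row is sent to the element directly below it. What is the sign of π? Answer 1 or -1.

1

In disjoint-cycle form the cycle lengths are 10, 2.
A cycle of length ℓ contributes ℓ−1 transpositions, so π is a product of 9 + 1 = 10 transpositions — even.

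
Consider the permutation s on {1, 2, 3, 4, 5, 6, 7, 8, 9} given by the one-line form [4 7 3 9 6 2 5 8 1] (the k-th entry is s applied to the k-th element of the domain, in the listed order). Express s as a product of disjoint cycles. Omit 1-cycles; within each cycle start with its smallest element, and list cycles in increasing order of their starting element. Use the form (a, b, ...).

From 1: 1 → 4 → 9 → 1, closing the cycle (1, 4, 9).
Repeating from the next unused element and collecting all non-trivial cycles gives (1, 4, 9)(2, 7, 5, 6).

(1, 4, 9)(2, 7, 5, 6)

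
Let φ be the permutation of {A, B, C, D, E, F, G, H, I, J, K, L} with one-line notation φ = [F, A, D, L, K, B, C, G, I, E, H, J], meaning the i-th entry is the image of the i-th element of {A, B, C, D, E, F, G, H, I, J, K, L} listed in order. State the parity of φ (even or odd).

In disjoint-cycle form the cycle lengths are 8, 3, 1.
A cycle of length ℓ contributes ℓ−1 transpositions, so φ is a product of 7 + 2 = 9 transpositions — odd.

odd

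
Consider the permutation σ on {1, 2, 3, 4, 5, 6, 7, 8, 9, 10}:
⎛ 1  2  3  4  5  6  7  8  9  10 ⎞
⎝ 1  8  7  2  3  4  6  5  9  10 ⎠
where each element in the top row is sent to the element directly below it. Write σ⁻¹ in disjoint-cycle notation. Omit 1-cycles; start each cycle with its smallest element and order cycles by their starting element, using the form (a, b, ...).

(2, 4, 6, 7, 3, 5, 8)

First write σ in disjoint cycles: (2, 8, 5, 3, 7, 6, 4).
Reversing each cycle (and rotating so the smallest element leads) gives σ⁻¹ = (2, 4, 6, 7, 3, 5, 8).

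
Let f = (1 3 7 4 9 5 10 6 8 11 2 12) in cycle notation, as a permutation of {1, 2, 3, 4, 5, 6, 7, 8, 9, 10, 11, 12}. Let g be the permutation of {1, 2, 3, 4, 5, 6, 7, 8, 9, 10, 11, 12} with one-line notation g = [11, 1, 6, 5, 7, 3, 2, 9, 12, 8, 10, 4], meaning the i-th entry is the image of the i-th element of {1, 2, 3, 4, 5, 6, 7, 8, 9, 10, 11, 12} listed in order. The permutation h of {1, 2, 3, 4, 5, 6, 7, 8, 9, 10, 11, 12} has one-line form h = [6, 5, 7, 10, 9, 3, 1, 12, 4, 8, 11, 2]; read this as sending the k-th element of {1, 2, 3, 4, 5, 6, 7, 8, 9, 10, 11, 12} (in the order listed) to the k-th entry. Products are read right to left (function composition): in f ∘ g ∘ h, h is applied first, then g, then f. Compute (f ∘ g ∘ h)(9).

Chase 9: h(9) = 4; g(4) = 5; f(5) = 10. Hence (f ∘ g ∘ h)(9) = 10.

10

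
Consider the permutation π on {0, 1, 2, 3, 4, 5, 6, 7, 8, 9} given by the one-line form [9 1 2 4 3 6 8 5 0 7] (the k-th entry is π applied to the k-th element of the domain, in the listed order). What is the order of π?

Decomposing into disjoint cycles gives cycle lengths 6, 2, 1, 1.
The order of π is the least common multiple of its cycle lengths: lcm(6, 2) = 6.

6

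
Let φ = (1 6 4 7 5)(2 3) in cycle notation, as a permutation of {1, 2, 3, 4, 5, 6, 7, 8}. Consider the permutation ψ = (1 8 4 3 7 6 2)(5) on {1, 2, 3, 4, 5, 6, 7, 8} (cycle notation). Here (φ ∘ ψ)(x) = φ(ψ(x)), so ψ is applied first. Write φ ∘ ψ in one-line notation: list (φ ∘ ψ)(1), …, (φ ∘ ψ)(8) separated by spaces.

Chase each element through ψ then φ: 1 → 8 → 8; 2 → 1 → 6; 3 → 7 → 5; 4 → 3 → 2; 5 → 5 → 1; 6 → 2 → 3; 7 → 6 → 4; 8 → 4 → 7.
So φ ∘ ψ in one-line form is 8 6 5 2 1 3 4 7.

8 6 5 2 1 3 4 7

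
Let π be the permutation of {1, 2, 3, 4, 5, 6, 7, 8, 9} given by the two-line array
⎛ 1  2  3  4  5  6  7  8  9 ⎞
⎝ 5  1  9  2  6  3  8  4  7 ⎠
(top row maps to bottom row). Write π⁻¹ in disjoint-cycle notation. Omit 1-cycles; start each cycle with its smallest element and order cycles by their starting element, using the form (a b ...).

The cycle decomposition of π is (1 5 6 3 9 7 8 4 2).
Reversing each cycle (and rotating so the smallest element leads) gives π⁻¹ = (1 2 4 8 7 9 3 6 5).

(1 2 4 8 7 9 3 6 5)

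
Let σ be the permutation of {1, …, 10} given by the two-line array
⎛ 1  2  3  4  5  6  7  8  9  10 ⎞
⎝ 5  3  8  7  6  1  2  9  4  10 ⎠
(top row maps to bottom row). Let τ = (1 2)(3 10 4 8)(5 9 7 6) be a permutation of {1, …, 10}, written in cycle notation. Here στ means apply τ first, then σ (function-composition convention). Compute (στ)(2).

First apply τ: τ(2) = 1, then σ(1) = 5. Thus (στ)(2) = 5.

5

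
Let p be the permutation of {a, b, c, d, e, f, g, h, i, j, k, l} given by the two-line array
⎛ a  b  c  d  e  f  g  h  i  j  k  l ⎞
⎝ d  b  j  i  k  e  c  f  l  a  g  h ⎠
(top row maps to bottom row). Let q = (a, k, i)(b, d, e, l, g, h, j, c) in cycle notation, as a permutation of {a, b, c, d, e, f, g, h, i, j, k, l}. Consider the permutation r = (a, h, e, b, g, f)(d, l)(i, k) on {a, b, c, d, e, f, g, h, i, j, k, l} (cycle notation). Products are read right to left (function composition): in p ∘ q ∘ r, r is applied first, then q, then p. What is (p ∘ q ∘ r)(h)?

h

(p ∘ q ∘ r)(h) = p(q(r(h))). r(h) = e, then q(e) = l, then p(l) = h, so the result is h.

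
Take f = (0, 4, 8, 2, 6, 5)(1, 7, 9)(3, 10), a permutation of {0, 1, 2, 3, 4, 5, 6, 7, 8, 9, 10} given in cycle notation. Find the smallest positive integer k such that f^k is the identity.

The cycle type of f is (6, 3, 2).
The order of f is the least common multiple of its cycle lengths: lcm(6, 3, 2) = 6.

6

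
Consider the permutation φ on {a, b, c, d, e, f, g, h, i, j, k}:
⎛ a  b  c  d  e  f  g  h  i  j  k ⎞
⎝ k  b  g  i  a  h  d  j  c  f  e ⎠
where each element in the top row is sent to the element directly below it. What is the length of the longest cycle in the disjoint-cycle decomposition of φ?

4

Decomposing into disjoint cycles gives (a, k, e)(c, g, d, i)(f, h, j); the longest has length 4.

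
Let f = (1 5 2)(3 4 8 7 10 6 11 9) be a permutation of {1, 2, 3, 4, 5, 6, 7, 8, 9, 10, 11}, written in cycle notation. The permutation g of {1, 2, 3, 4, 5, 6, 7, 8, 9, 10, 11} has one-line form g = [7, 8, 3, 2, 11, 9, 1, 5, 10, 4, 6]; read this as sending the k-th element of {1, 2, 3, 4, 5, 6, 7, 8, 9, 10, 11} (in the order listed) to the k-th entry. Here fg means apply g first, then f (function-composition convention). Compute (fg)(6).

3

g(6) = 9, then f(9) = 3; composing gives (fg)(6) = 3.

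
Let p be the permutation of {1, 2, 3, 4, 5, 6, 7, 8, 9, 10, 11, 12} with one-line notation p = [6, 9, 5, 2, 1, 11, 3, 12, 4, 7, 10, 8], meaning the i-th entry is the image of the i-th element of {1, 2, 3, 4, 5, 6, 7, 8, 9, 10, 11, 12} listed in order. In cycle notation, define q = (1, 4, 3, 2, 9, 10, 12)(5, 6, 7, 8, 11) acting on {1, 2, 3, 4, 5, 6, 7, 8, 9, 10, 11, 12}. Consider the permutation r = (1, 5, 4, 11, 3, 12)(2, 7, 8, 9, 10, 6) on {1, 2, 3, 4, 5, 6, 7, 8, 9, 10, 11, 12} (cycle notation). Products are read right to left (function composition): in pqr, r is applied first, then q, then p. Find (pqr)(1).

Chase 1: r(1) = 5; q(5) = 6; p(6) = 11. Hence (pqr)(1) = 11.

11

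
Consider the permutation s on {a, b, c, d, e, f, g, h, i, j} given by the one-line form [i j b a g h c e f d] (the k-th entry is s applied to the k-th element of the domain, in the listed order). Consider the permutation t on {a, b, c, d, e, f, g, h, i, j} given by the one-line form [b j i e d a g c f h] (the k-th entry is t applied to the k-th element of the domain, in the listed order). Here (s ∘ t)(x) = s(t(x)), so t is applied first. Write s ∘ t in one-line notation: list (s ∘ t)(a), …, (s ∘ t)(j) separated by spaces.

j d f g a i c b h e

Chase each element through t then s: a → b → j; b → j → d; c → i → f; d → e → g; e → d → a; f → a → i; g → g → c; h → c → b; i → f → h; j → h → e.
Collecting the images, s ∘ t = [j d f g a i c b h e].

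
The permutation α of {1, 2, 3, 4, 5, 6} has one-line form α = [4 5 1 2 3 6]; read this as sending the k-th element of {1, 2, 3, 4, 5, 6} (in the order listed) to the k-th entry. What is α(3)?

1

3 is element number 3 of the domain, and entry number 3 of the one-line form is 1, so α(3) = 1.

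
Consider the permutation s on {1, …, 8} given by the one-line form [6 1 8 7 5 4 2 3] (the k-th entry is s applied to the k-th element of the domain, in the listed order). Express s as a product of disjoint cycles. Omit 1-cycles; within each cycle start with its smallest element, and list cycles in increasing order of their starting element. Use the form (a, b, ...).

(1, 6, 4, 7, 2)(3, 8)

Start at 1 and follow images: 1 → 6 → 4 → 7 → 2 → 1, giving the cycle (1, 6, 4, 7, 2).
Continuing from each remaining unvisited element yields (1, 6, 4, 7, 2)(3, 8).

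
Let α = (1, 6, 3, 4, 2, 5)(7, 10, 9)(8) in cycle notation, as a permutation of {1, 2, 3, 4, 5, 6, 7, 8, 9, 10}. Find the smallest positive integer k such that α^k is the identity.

The disjoint cycles have lengths 6, 3, 1.
The order is lcm(6, 3) = 6.

6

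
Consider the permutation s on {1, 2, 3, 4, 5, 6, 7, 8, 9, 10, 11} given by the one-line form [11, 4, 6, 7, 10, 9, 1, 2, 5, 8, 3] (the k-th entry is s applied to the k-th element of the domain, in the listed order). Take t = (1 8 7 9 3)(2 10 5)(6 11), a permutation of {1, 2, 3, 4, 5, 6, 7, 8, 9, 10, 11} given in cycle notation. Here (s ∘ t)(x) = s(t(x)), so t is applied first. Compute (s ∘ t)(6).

3

First apply t: t(6) = 11, then s(11) = 3. Thus (s ∘ t)(6) = 3.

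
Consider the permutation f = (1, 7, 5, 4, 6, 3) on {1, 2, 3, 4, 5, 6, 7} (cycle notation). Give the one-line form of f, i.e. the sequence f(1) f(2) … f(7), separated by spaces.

Reading each image from the cycles: 1→7, 2→2, 3→1, 4→6, 5→4, 6→3, 7→5.
So the one-line form is 7 2 1 6 4 3 5.

7 2 1 6 4 3 5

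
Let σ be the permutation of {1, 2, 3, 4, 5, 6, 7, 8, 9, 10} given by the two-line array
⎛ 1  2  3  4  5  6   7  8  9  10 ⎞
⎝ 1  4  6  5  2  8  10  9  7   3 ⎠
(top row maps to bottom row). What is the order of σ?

6

Writing σ as disjoint cycles, the cycle lengths are 6, 3, 1.
The order is lcm(6, 3) = 6.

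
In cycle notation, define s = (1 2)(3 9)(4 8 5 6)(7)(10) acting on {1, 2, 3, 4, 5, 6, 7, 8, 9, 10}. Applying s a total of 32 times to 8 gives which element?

8

8 lies in the 4-cycle (4 8 5 6).
Powers repeat with period 4 on this cycle, and 32 mod 4 = 0, so s^32(8) = s^0(8).
So s^32(8) = 8.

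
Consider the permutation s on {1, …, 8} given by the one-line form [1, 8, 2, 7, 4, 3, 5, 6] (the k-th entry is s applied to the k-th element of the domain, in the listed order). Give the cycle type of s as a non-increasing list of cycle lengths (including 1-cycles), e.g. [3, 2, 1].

The disjoint cycles are (1)(2, 8, 6, 3)(4, 7, 5), with lengths 4, 3, 1 in non-increasing order.

[4, 3, 1]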